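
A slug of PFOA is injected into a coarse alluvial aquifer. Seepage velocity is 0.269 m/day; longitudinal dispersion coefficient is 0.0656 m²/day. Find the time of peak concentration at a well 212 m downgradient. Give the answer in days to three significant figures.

787 days

For the 1D instantaneous-source solution, setting ∂C/∂t = 0 at fixed x gives v²t² + 2Dt − x² = 0, so t = (√(D² + v²x²) − D)/v².
√(D² + v²x²) = √(0.0656² + 0.269² × 212²) = 57.03; v² = 0.072361.
t = (57.03 − 0.0656)/0.072361 = 787 days (vs. the pure-advection estimate x/v = 788 d).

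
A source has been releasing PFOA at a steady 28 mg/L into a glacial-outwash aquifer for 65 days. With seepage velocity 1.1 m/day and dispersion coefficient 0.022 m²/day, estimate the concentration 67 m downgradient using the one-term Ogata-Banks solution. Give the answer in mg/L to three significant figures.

For a continuous step input, C/C₀ ≈ ½·erfc((x−vt)/(2√(Dt))).
vt = 1.1 × 65 = 71.5 m and 2√(Dt) = 2√(0.022 × 65) = 2.392 m.
Argument (x−vt)/(2√(Dt)) = (67 − 71.5)/2.392 = -1.881; ½·erfc(-1.881) = 0.9961.
C = 28 × 0.9961 = 27.9 mg/L.

27.9 mg/L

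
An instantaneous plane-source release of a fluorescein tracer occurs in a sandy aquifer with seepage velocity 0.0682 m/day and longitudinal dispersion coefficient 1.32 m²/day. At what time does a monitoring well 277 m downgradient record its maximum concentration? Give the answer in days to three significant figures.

3790 days

For the 1D instantaneous-source solution, setting ∂C/∂t = 0 at fixed x gives v²t² + 2Dt − x² = 0, so t = (√(D² + v²x²) − D)/v².
√(D² + v²x²) = √(1.32² + 0.0682² × 277²) = 18.94; v² = 0.00465124.
t = (18.94 − 1.32)/0.00465124 = 3790 days (vs. the pure-advection estimate x/v = 4060 d).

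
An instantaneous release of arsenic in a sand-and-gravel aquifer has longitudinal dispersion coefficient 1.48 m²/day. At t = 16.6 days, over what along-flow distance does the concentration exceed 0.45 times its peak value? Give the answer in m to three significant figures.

17.7 m

The plume is Gaussian with σ = √(2Dt) = √(2 × 1.48 × 16.6) = 7.010 m.
C/C_peak = exp(−Δx²/(2σ²)) = 0.45 ⇒ Δx = σ·√(−2 ln 0.45) = 7.010 × 1.264 = 8.861 m.
Width = 2Δx = 17.7 m.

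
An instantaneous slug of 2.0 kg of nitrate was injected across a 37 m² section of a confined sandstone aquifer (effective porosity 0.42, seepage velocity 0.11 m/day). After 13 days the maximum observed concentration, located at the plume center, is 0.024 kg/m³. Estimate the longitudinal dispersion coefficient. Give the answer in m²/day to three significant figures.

At the plume center C_max = M/(n_e·A·√(4πDt)), so D = M²/(4πt·(n_e·A·C_max)²).
n_e·A·C_max = 0.42 × 37 × 0.024 = 0.3730 kg/m.
D = 2.0²/(4π × 13 × 0.3730²) = 0.176 m²/day.

0.176 m²/day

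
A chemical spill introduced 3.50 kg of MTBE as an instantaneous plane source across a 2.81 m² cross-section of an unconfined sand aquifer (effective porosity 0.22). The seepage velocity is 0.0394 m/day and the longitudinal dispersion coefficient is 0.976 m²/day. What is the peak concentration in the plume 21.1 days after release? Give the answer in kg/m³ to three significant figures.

The peak of an instantaneous 1D plume sits at x = vt; there the Gaussian factor is 1 and C_max = M/(n_e·A·√(4πDt)), where n_e·A is the pore area the mass is dissolved in.
√(4πDt) = √(4π × 0.976 × 21.1) = 16.09 m, so C_max = 3.50/(0.22 × 2.81 × 16.09) = 0.352 kg/m³.

0.352 kg/m³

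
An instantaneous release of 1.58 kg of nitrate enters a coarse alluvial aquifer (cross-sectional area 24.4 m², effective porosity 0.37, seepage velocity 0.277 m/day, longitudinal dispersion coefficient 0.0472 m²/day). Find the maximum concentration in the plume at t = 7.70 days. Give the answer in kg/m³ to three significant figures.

0.0819 kg/m³

The peak of an instantaneous 1D plume sits at x = vt; there the Gaussian factor is 1 and C_max = M/(n_e·A·√(4πDt)), where n_e·A is the pore area the mass is dissolved in.
√(4πDt) = √(4π × 0.0472 × 7.70) = 2.137 m, so C_max = 1.58/(0.37 × 24.4 × 2.137) = 0.0819 kg/m³.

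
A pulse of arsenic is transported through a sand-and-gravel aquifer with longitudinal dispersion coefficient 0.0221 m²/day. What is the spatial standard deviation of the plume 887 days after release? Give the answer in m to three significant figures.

Dispersive spreading gives a Gaussian with σ² = 2Dt; advection only shifts the center.
σ = √(2 × 0.0221 × 887) = 6.26 m.

6.26 m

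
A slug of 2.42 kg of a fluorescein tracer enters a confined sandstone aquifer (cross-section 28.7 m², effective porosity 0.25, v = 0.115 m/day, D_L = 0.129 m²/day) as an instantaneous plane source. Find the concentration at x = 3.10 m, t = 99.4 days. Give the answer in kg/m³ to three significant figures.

For an instantaneous plane source, C(x,t) = M/(n_e·A·√(4πDt)) · exp(−(x−vt)²/(4Dt)), with n_e·A the pore (flow) area.
Plume center vt = 0.115 × 99.4 = 11.431 m, so the well at 3.10 m is 8.331 m upgradient of the peak.
√(4πDt) = 12.69 m, giving peak height M/(n_e·A·√(4πDt)) = 2.42/(0.25 × 28.7 × 12.69) = 0.02658 kg/m³.
(x−vt)²/(4Dt) = (-8.331)²/(4 × 0.129 × 99.4) = 1.353; exp(−1.353) = 0.2585.
C = 0.02658 × 0.2585 = 0.00687 kg/m³.

0.00687 kg/m³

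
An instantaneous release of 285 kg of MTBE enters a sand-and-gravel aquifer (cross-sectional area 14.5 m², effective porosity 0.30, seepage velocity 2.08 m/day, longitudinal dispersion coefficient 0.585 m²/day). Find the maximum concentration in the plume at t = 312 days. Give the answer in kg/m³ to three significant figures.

The peak of an instantaneous 1D plume sits at x = vt; there the Gaussian factor is 1 and C_max = M/(n_e·A·√(4πDt)), where n_e·A is the pore area the mass is dissolved in.
√(4πDt) = √(4π × 0.585 × 312) = 47.89 m, so C_max = 285/(0.30 × 14.5 × 47.89) = 1.37 kg/m³.

1.37 kg/m³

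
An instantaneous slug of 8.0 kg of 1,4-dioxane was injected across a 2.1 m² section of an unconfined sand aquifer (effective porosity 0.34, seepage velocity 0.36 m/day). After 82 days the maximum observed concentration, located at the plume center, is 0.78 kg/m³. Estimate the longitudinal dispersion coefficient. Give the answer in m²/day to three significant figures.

0.200 m²/day

At the plume center C_max = M/(n_e·A·√(4πDt)), so D = M²/(4πt·(n_e·A·C_max)²).
n_e·A·C_max = 0.34 × 2.1 × 0.78 = 0.5569 kg/m.
D = 8.0²/(4π × 82 × 0.5569²) = 0.200 m²/day.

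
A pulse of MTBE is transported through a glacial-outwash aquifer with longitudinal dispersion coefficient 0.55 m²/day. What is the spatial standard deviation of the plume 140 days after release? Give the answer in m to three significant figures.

Dispersive spreading gives a Gaussian with σ² = 2Dt; advection only shifts the center.
σ = √(2 × 0.55 × 140) = 12.4 m.

12.4 m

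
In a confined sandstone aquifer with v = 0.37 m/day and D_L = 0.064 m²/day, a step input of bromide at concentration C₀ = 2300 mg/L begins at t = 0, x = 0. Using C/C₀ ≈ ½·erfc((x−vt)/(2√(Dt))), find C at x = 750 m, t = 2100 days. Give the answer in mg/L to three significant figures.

2190 mg/L

For a continuous step input, C/C₀ ≈ ½·erfc((x−vt)/(2√(Dt))).
vt = 0.37 × 2100 = 777 m and 2√(Dt) = 2√(0.064 × 2100) = 23.19 m.
Argument (x−vt)/(2√(Dt)) = (750 − 777)/23.19 = -1.164; ½·erfc(-1.164) = 0.9501.
C = 2300 × 0.9501 = 2190 mg/L.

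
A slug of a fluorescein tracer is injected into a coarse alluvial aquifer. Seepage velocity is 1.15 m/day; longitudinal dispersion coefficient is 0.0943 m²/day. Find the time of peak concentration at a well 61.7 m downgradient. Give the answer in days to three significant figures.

53.6 days

For the 1D instantaneous-source solution, setting ∂C/∂t = 0 at fixed x gives v²t² + 2Dt − x² = 0, so t = (√(D² + v²x²) − D)/v².
√(D² + v²x²) = √(0.0943² + 1.15² × 61.7²) = 70.96; v² = 1.3225.
t = (70.96 − 0.0943)/1.3225 = 53.6 days (vs. the pure-advection estimate x/v = 53.7 d).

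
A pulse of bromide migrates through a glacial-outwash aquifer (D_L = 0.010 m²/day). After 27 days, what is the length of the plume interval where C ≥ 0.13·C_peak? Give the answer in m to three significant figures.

The plume is Gaussian with σ = √(2Dt) = √(2 × 0.010 × 27) = 0.7348 m.
C/C_peak = exp(−Δx²/(2σ²)) = 0.13 ⇒ Δx = σ·√(−2 ln 0.13) = 0.7348 × 2.020 = 1.484 m.
Width = 2Δx = 2.97 m.

2.97 m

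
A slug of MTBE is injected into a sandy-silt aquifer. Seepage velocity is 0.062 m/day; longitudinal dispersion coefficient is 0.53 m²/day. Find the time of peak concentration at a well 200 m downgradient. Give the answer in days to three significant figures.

3090 days

For the 1D instantaneous-source solution, setting ∂C/∂t = 0 at fixed x gives v²t² + 2Dt − x² = 0, so t = (√(D² + v²x²) − D)/v².
√(D² + v²x²) = √(0.53² + 0.062² × 200²) = 12.41; v² = 0.003844.
t = (12.41 − 0.53)/0.003844 = 3090 days (vs. the pure-advection estimate x/v = 3230 d).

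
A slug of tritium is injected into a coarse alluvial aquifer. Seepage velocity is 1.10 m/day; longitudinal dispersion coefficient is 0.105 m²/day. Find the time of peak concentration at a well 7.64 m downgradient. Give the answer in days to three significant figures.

6.86 days

For the 1D instantaneous-source solution, setting ∂C/∂t = 0 at fixed x gives v²t² + 2Dt − x² = 0, so t = (√(D² + v²x²) − D)/v².
√(D² + v²x²) = √(0.105² + 1.10² × 7.64²) = 8.405; v² = 1.21.
t = (8.405 − 0.105)/1.21 = 6.86 days (vs. the pure-advection estimate x/v = 6.95 d).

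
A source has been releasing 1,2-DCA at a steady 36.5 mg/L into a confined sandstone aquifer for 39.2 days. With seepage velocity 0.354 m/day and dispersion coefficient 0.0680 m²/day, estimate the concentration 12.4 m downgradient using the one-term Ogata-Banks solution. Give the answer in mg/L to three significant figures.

For a continuous step input, C/C₀ ≈ ½·erfc((x−vt)/(2√(Dt))).
vt = 0.354 × 39.2 = 13.8768 m and 2√(Dt) = 2√(0.0680 × 39.2) = 3.265 m.
Argument (x−vt)/(2√(Dt)) = (12.4 − 13.8768)/3.265 = -0.4523; ½·erfc(-0.4523) = 0.7388.
C = 36.5 × 0.7388 = 27.0 mg/L.

27.0 mg/L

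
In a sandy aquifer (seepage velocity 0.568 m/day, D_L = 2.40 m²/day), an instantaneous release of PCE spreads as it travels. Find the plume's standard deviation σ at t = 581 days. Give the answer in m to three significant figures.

Dispersive spreading gives a Gaussian with σ² = 2Dt; advection only shifts the center.
σ = √(2 × 2.40 × 581) = 52.8 m.

52.8 m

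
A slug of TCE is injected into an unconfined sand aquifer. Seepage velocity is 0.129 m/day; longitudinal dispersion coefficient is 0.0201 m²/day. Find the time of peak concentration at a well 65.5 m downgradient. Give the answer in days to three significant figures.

For the 1D instantaneous-source solution, setting ∂C/∂t = 0 at fixed x gives v²t² + 2Dt − x² = 0, so t = (√(D² + v²x²) − D)/v².
√(D² + v²x²) = √(0.0201² + 0.129² × 65.5²) = 8.450; v² = 0.016641.
t = (8.450 − 0.0201)/0.016641 = 507 days (vs. the pure-advection estimate x/v = 508 d).

507 days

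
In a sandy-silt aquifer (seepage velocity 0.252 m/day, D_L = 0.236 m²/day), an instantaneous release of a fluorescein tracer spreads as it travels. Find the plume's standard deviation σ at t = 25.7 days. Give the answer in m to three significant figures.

3.48 m

Dispersive spreading gives a Gaussian with σ² = 2Dt; advection only shifts the center.
σ = √(2 × 0.236 × 25.7) = 3.48 m.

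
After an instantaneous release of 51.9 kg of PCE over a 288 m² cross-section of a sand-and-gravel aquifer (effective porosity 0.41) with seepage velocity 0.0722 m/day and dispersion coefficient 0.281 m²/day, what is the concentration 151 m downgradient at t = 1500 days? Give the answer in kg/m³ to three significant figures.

For an instantaneous plane source, C(x,t) = M/(n_e·A·√(4πDt)) · exp(−(x−vt)²/(4Dt)), with n_e·A the pore (flow) area.
Plume center vt = 0.0722 × 1500 = 108.3 m, so the well at 151 m is 42.7 m downgradient of the peak.
√(4πDt) = 72.78 m, giving peak height M/(n_e·A·√(4πDt)) = 51.9/(0.41 × 288 × 72.78) = 0.006039 kg/m³.
(x−vt)²/(4Dt) = (42.7)²/(4 × 0.281 × 1500) = 1.081; exp(−1.081) = 0.3393.
C = 0.006039 × 0.3393 = 0.00205 kg/m³.

0.00205 kg/m³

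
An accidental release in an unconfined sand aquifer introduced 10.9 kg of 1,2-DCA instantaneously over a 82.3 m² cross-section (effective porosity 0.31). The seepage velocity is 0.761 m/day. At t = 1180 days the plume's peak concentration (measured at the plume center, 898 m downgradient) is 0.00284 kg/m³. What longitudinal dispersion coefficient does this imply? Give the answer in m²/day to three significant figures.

At the plume center C_max = M/(n_e·A·√(4πDt)), so D = M²/(4πt·(n_e·A·C_max)²).
n_e·A·C_max = 0.31 × 82.3 × 0.00284 = 0.07246 kg/m.
D = 10.9²/(4π × 1180 × 0.07246²) = 1.53 m²/day.

1.53 m²/day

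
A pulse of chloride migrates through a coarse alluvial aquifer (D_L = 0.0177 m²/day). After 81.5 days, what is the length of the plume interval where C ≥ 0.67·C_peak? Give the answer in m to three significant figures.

3.04 m

The plume is Gaussian with σ = √(2Dt) = √(2 × 0.0177 × 81.5) = 1.699 m.
C/C_peak = exp(−Δx²/(2σ²)) = 0.67 ⇒ Δx = σ·√(−2 ln 0.67) = 1.699 × 0.8950 = 1.521 m.
Width = 2Δx = 3.04 m.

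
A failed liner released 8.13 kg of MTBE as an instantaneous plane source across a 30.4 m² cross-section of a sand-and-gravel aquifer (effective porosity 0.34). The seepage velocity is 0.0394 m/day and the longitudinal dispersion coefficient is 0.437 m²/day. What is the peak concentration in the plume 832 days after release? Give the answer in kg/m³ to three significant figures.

0.0116 kg/m³

The peak of an instantaneous 1D plume sits at x = vt; there the Gaussian factor is 1 and C_max = M/(n_e·A·√(4πDt)), where n_e·A is the pore area the mass is dissolved in.
√(4πDt) = √(4π × 0.437 × 832) = 67.59 m, so C_max = 8.13/(0.34 × 30.4 × 67.59) = 0.0116 kg/m³.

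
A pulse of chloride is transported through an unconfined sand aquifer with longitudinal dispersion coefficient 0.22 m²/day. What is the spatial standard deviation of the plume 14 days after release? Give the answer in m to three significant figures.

2.48 m

Dispersive spreading gives a Gaussian with σ² = 2Dt; advection only shifts the center.
σ = √(2 × 0.22 × 14) = 2.48 m.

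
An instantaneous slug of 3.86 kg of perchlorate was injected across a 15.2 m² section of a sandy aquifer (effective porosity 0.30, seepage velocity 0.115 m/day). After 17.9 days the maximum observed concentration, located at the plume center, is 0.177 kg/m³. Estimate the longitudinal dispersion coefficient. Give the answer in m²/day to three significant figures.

0.102 m²/day

At the plume center C_max = M/(n_e·A·√(4πDt)), so D = M²/(4πt·(n_e·A·C_max)²).
n_e·A·C_max = 0.30 × 15.2 × 0.177 = 0.8071 kg/m.
D = 3.86²/(4π × 17.9 × 0.8071²) = 0.102 m²/day.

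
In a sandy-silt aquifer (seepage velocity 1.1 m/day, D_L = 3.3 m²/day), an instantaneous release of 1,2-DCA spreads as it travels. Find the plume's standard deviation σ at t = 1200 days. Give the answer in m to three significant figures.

Dispersive spreading gives a Gaussian with σ² = 2Dt; advection only shifts the center.
σ = √(2 × 3.3 × 1200) = 89.0 m.

89.0 m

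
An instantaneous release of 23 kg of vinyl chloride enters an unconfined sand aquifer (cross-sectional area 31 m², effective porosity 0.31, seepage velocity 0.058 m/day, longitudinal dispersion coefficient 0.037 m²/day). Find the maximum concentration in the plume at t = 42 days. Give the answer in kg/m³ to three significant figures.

0.542 kg/m³

The peak of an instantaneous 1D plume sits at x = vt; there the Gaussian factor is 1 and C_max = M/(n_e·A·√(4πDt)), where n_e·A is the pore area the mass is dissolved in.
√(4πDt) = √(4π × 0.037 × 42) = 4.419 m, so C_max = 23/(0.31 × 31 × 4.419) = 0.542 kg/m³.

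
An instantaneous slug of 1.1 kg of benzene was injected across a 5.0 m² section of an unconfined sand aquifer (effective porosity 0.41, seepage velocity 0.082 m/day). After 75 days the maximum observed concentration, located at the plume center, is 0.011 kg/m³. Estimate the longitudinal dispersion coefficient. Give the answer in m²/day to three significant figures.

2.52 m²/day

At the plume center C_max = M/(n_e·A·√(4πDt)), so D = M²/(4πt·(n_e·A·C_max)²).
n_e·A·C_max = 0.41 × 5.0 × 0.011 = 0.02255 kg/m.
D = 1.1²/(4π × 75 × 0.02255²) = 2.52 m²/day.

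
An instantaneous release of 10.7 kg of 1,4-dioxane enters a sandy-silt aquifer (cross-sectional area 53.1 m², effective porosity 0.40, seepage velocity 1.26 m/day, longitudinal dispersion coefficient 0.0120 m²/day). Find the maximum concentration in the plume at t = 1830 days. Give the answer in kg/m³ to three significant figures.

0.0303 kg/m³

The peak of an instantaneous 1D plume sits at x = vt; there the Gaussian factor is 1 and C_max = M/(n_e·A·√(4πDt)), where n_e·A is the pore area the mass is dissolved in.
√(4πDt) = √(4π × 0.0120 × 1830) = 16.61 m, so C_max = 10.7/(0.40 × 53.1 × 16.61) = 0.0303 kg/m³.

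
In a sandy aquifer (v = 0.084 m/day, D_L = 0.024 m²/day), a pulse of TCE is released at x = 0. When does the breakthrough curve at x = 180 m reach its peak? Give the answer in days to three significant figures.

For the 1D instantaneous-source solution, setting ∂C/∂t = 0 at fixed x gives v²t² + 2Dt − x² = 0, so t = (√(D² + v²x²) − D)/v².
√(D² + v²x²) = √(0.024² + 0.084² × 180²) = 15.12; v² = 0.007056.
t = (15.12 − 0.024)/0.007056 = 2140 days (vs. the pure-advection estimate x/v = 2140 d).

2140 days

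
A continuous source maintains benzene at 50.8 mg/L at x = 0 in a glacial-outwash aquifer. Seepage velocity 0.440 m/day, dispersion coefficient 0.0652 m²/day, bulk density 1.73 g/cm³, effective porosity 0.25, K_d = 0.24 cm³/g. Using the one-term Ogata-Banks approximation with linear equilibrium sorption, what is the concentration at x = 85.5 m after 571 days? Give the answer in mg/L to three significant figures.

Retardation factor R = 1 + ρ_b·K_d/n = 1 + 1.73 × 0.24/0.25 = 2.661.
Sorption retards both mechanisms: v_R = v/R = 0.1654 m/day, D_R = D/R = 0.02450 m²/day.
v_R·t = 0.1654 × 571 = 94.4434 m; 2√(D_R t) = 7.481 m; argument = (85.5 − 94.4434)/7.481 = -1.195.
C = C₀ × ½·erfc(-1.195) = 50.8 × 0.9545 = 48.5 mg/L.

48.5 mg/L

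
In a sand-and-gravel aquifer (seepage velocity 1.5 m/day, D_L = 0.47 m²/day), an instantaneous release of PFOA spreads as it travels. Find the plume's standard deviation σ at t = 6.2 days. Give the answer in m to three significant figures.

2.41 m

Dispersive spreading gives a Gaussian with σ² = 2Dt; advection only shifts the center.
σ = √(2 × 0.47 × 6.2) = 2.41 m.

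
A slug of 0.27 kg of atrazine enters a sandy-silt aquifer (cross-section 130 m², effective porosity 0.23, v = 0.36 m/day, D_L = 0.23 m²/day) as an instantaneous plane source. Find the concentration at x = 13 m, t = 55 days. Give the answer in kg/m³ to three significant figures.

0.000287 kg/m³

For an instantaneous plane source, C(x,t) = M/(n_e·A·√(4πDt)) · exp(−(x−vt)²/(4Dt)), with n_e·A the pore (flow) area.
Plume center vt = 0.36 × 55 = 19.8 m, so the well at 13 m is 6.8 m upgradient of the peak.
√(4πDt) = 12.61 m, giving peak height M/(n_e·A·√(4πDt)) = 0.27/(0.23 × 130 × 12.61) = 0.0007161 kg/m³.
(x−vt)²/(4Dt) = (-6.8)²/(4 × 0.23 × 55) = 0.9138; exp(−0.9138) = 0.4010.
C = 0.0007161 × 0.4010 = 0.000287 kg/m³.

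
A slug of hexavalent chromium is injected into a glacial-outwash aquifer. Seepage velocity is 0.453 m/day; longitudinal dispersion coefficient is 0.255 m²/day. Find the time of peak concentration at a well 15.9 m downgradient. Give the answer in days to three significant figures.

For the 1D instantaneous-source solution, setting ∂C/∂t = 0 at fixed x gives v²t² + 2Dt − x² = 0, so t = (√(D² + v²x²) − D)/v².
√(D² + v²x²) = √(0.255² + 0.453² × 15.9²) = 7.207; v² = 0.205209.
t = (7.207 − 0.255)/0.205209 = 33.9 days (vs. the pure-advection estimate x/v = 35.1 d).

33.9 days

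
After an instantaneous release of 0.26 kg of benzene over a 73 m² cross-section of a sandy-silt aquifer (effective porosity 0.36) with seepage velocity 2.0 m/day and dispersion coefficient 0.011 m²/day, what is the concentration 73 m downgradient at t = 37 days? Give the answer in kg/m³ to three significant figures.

0.00237 kg/m³

For an instantaneous plane source, C(x,t) = M/(n_e·A·√(4πDt)) · exp(−(x−vt)²/(4Dt)), with n_e·A the pore (flow) area.
Plume center vt = 2.0 × 37 = 74 m, so the well at 73 m is 1 m upgradient of the peak.
√(4πDt) = 2.262 m, giving peak height M/(n_e·A·√(4πDt)) = 0.26/(0.36 × 73 × 2.262) = 0.004374 kg/m³.
(x−vt)²/(4Dt) = (-1)²/(4 × 0.011 × 37) = 0.6143; exp(−0.6143) = 0.5410.
C = 0.004374 × 0.5410 = 0.00237 kg/m³.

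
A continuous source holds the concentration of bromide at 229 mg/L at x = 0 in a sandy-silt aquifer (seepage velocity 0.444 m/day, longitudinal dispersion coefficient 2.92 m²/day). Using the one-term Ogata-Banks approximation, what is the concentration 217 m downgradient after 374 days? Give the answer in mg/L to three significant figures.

31.6 mg/L

For a continuous step input, C/C₀ ≈ ½·erfc((x−vt)/(2√(Dt))).
vt = 0.444 × 374 = 166.056 m and 2√(Dt) = 2√(2.92 × 374) = 66.09 m.
Argument (x−vt)/(2√(Dt)) = (217 − 166.056)/66.09 = 0.7708; ½·erfc(0.7708) = 0.1378.
C = 229 × 0.1378 = 31.6 mg/L.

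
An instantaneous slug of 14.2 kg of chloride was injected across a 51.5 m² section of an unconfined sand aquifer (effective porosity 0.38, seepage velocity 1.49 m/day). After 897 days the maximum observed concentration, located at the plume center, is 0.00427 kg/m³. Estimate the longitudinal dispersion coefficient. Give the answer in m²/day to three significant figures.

2.56 m²/day

At the plume center C_max = M/(n_e·A·√(4πDt)), so D = M²/(4πt·(n_e·A·C_max)²).
n_e·A·C_max = 0.38 × 51.5 × 0.00427 = 0.08356 kg/m.
D = 14.2²/(4π × 897 × 0.08356²) = 2.56 m²/day.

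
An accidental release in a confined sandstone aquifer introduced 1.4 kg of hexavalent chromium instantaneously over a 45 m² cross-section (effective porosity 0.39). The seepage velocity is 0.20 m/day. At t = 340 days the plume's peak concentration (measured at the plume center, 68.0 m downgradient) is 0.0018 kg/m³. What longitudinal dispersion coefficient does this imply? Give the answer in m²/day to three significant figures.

0.460 m²/day

At the plume center C_max = M/(n_e·A·√(4πDt)), so D = M²/(4πt·(n_e·A·C_max)²).
n_e·A·C_max = 0.39 × 45 × 0.0018 = 0.03159 kg/m.
D = 1.4²/(4π × 340 × 0.03159²) = 0.460 m²/day.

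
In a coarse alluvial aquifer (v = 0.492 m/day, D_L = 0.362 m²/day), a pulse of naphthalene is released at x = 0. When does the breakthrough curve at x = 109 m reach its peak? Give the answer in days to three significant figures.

For the 1D instantaneous-source solution, setting ∂C/∂t = 0 at fixed x gives v²t² + 2Dt − x² = 0, so t = (√(D² + v²x²) − D)/v².
√(D² + v²x²) = √(0.362² + 0.492² × 109²) = 53.63; v² = 0.242064.
t = (53.63 − 0.362)/0.242064 = 220 days (vs. the pure-advection estimate x/v = 222 d).

220 days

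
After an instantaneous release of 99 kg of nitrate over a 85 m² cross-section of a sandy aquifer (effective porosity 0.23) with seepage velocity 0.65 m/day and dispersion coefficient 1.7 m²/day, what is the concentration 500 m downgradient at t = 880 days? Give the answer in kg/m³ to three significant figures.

For an instantaneous plane source, C(x,t) = M/(n_e·A·√(4πDt)) · exp(−(x−vt)²/(4Dt)), with n_e·A the pore (flow) area.
Plume center vt = 0.65 × 880 = 572 m, so the well at 500 m is 72 m upgradient of the peak.
√(4πDt) = 137.1 m, giving peak height M/(n_e·A·√(4πDt)) = 99/(0.23 × 85 × 137.1) = 0.03694 kg/m³.
(x−vt)²/(4Dt) = (-72)²/(4 × 1.7 × 880) = 0.8663; exp(−0.8663) = 0.4205.
C = 0.03694 × 0.4205 = 0.0155 kg/m³.

0.0155 kg/m³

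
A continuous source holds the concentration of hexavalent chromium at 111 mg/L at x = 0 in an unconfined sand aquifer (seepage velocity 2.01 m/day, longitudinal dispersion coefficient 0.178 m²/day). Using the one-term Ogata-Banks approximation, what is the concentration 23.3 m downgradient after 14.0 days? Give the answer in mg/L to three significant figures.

109 mg/L

For a continuous step input, C/C₀ ≈ ½·erfc((x−vt)/(2√(Dt))).
vt = 2.01 × 14.0 = 28.14 m and 2√(Dt) = 2√(0.178 × 14.0) = 3.157 m.
Argument (x−vt)/(2√(Dt)) = (23.3 − 28.14)/3.157 = -1.533; ½·erfc(-1.533) = 0.9849.
C = 111 × 0.9849 = 109 mg/L.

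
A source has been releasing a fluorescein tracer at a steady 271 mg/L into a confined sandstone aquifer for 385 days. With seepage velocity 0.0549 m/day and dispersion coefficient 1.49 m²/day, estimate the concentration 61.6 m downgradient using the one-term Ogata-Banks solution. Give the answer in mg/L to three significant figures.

31.5 mg/L

For a continuous step input, C/C₀ ≈ ½·erfc((x−vt)/(2√(Dt))).
vt = 0.0549 × 385 = 21.1365 m and 2√(Dt) = 2√(1.49 × 385) = 47.90 m.
Argument (x−vt)/(2√(Dt)) = (61.6 − 21.1365)/47.90 = 0.8447; ½·erfc(0.8447) = 0.1161.
C = 271 × 0.1161 = 31.5 mg/L.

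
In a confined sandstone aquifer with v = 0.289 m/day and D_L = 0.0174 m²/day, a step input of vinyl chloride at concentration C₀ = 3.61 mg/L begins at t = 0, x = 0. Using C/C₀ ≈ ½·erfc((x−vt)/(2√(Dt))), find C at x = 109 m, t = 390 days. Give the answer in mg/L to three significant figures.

For a continuous step input, C/C₀ ≈ ½·erfc((x−vt)/(2√(Dt))).
vt = 0.289 × 390 = 112.71 m and 2√(Dt) = 2√(0.0174 × 390) = 5.210 m.
Argument (x−vt)/(2√(Dt)) = (109 − 112.71)/5.210 = -0.7121; ½·erfc(-0.7121) = 0.8430.
C = 3.61 × 0.8430 = 3.04 mg/L.

3.04 mg/L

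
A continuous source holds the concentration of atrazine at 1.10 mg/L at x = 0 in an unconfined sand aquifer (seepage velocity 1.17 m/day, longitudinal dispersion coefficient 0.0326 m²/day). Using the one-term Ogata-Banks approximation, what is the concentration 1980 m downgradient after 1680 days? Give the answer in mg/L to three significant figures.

0.0929 mg/L

For a continuous step input, C/C₀ ≈ ½·erfc((x−vt)/(2√(Dt))).
vt = 1.17 × 1680 = 1965.6 m and 2√(Dt) = 2√(0.0326 × 1680) = 14.80 m.
Argument (x−vt)/(2√(Dt)) = (1980 − 1965.6)/14.80 = 0.9730; ½·erfc(0.9730) = 0.08441.
C = 1.10 × 0.08441 = 0.0929 mg/L.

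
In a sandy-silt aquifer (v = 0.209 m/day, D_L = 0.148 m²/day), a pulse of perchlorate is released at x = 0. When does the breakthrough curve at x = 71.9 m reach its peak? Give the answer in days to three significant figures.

For the 1D instantaneous-source solution, setting ∂C/∂t = 0 at fixed x gives v²t² + 2Dt − x² = 0, so t = (√(D² + v²x²) − D)/v².
√(D² + v²x²) = √(0.148² + 0.209² × 71.9²) = 15.03; v² = 0.043681.
t = (15.03 − 0.148)/0.043681 = 341 days (vs. the pure-advection estimate x/v = 344 d).

341 days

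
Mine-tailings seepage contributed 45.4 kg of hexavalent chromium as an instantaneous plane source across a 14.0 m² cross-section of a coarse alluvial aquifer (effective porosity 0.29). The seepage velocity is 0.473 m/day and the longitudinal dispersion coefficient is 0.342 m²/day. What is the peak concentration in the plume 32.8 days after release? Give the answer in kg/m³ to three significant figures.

0.942 kg/m³

The peak of an instantaneous 1D plume sits at x = vt; there the Gaussian factor is 1 and C_max = M/(n_e·A·√(4πDt)), where n_e·A is the pore area the mass is dissolved in.
√(4πDt) = √(4π × 0.342 × 32.8) = 11.87 m, so C_max = 45.4/(0.29 × 14.0 × 11.87) = 0.942 kg/m³.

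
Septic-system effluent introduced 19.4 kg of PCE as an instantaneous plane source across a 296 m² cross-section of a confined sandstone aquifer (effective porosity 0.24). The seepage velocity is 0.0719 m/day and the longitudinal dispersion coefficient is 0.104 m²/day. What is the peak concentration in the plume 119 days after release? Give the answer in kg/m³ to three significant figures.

0.0219 kg/m³

The peak of an instantaneous 1D plume sits at x = vt; there the Gaussian factor is 1 and C_max = M/(n_e·A·√(4πDt)), where n_e·A is the pore area the mass is dissolved in.
√(4πDt) = √(4π × 0.104 × 119) = 12.47 m, so C_max = 19.4/(0.24 × 296 × 12.47) = 0.0219 kg/m³.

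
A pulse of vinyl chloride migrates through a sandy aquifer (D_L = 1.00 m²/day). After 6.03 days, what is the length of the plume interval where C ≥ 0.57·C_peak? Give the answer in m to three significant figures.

7.36 m

The plume is Gaussian with σ = √(2Dt) = √(2 × 1.00 × 6.03) = 3.473 m.
C/C_peak = exp(−Δx²/(2σ²)) = 0.57 ⇒ Δx = σ·√(−2 ln 0.57) = 3.473 × 1.060 = 3.681 m.
Width = 2Δx = 7.36 m.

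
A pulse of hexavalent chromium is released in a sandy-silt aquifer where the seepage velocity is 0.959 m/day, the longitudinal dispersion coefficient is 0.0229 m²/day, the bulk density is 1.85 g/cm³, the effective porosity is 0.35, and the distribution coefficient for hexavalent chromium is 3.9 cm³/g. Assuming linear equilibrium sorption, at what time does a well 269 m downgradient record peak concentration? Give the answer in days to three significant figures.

6060 days

Retardation factor R = 1 + ρ_b·K_d/n = 1 + 1.85 × 3.9/0.35 = 21.61.
Sorption retards both mechanisms: v_R = v/R = 0.04438 m/day, D_R = D/R = 0.001060 m²/day.
Peak time from v_R²t² + 2D_R t − x² = 0: t = (√(D_R² + v_R²x²) − D_R)/v_R².
√(D_R² + v_R²x²) = √(0.001060² + 0.04438² × 269²) = 11.94; v_R² = 0.001970.
t = (11.94 − 0.001060)/0.001970 = 6060 days.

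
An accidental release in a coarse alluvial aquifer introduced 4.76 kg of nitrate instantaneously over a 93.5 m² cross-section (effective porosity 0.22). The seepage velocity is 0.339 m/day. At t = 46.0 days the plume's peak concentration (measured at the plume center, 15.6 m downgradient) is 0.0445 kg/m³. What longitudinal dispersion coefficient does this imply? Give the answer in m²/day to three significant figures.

At the plume center C_max = M/(n_e·A·√(4πDt)), so D = M²/(4πt·(n_e·A·C_max)²).
n_e·A·C_max = 0.22 × 93.5 × 0.0445 = 0.9154 kg/m.
D = 4.76²/(4π × 46.0 × 0.9154²) = 0.0468 m²/day.

0.0468 m²/day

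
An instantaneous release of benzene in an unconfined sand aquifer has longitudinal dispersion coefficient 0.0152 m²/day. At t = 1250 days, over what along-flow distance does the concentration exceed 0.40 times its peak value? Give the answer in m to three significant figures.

The plume is Gaussian with σ = √(2Dt) = √(2 × 0.0152 × 1250) = 6.164 m.
C/C_peak = exp(−Δx²/(2σ²)) = 0.40 ⇒ Δx = σ·√(−2 ln 0.40) = 6.164 × 1.354 = 8.346 m.
Width = 2Δx = 16.7 m.

16.7 m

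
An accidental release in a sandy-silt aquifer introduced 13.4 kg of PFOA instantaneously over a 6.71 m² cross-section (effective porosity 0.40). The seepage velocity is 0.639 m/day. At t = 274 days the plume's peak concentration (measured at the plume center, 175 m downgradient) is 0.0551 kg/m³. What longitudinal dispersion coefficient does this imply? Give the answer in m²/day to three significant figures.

At the plume center C_max = M/(n_e·A·√(4πDt)), so D = M²/(4πt·(n_e·A·C_max)²).
n_e·A·C_max = 0.40 × 6.71 × 0.0551 = 0.1479 kg/m.
D = 13.4²/(4π × 274 × 0.1479²) = 2.38 m²/day.

2.38 m²/day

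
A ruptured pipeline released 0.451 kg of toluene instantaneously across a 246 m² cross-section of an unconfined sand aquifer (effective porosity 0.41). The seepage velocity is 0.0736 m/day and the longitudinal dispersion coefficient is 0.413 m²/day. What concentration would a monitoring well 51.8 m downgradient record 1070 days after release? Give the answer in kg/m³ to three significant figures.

3.98e-05 kg/m³

For an instantaneous plane source, C(x,t) = M/(n_e·A·√(4πDt)) · exp(−(x−vt)²/(4Dt)), with n_e·A the pore (flow) area.
Plume center vt = 0.0736 × 1070 = 78.752 m, so the well at 51.8 m is 26.952 m upgradient of the peak.
√(4πDt) = 74.52 m, giving peak height M/(n_e·A·√(4πDt)) = 0.451/(0.41 × 246 × 74.52) = 6.000e-05 kg/m³.
(x−vt)²/(4Dt) = (-26.952)²/(4 × 0.413 × 1070) = 0.4109; exp(−0.4109) = 0.6631.
C = 6.000e-05 × 0.6631 = 3.98e-05 kg/m³.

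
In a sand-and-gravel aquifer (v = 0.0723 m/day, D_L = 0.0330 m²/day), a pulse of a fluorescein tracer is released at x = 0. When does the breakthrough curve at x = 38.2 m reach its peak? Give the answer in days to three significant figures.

522 days

For the 1D instantaneous-source solution, setting ∂C/∂t = 0 at fixed x gives v²t² + 2Dt − x² = 0, so t = (√(D² + v²x²) − D)/v².
√(D² + v²x²) = √(0.0330² + 0.0723² × 38.2²) = 2.762; v² = 0.00522729.
t = (2.762 − 0.0330)/0.00522729 = 522 days (vs. the pure-advection estimate x/v = 528 d).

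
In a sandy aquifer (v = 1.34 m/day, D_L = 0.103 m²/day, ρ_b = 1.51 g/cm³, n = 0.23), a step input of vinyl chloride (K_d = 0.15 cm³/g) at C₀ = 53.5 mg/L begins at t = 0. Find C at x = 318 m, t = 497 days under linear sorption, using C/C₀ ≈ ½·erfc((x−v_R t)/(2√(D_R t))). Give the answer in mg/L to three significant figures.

Retardation factor R = 1 + ρ_b·K_d/n = 1 + 1.51 × 0.15/0.23 = 1.985.
Sorption retards both mechanisms: v_R = v/R = 0.6751 m/day, D_R = D/R = 0.05189 m²/day.
v_R·t = 0.6751 × 497 = 335.5247 m; 2√(D_R t) = 10.16 m; argument = (318 − 335.5247)/10.16 = -1.725.
C = C₀ × ½·erfc(-1.725) = 53.5 × 0.9926 = 53.1 mg/L.

53.1 mg/L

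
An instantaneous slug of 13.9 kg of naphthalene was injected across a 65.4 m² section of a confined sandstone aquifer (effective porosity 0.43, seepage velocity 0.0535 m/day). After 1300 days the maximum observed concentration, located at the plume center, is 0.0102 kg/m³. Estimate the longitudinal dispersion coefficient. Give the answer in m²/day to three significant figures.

At the plume center C_max = M/(n_e·A·√(4πDt)), so D = M²/(4πt·(n_e·A·C_max)²).
n_e·A·C_max = 0.43 × 65.4 × 0.0102 = 0.2868 kg/m.
D = 13.9²/(4π × 1300 × 0.2868²) = 0.144 m²/day.

0.144 m²/day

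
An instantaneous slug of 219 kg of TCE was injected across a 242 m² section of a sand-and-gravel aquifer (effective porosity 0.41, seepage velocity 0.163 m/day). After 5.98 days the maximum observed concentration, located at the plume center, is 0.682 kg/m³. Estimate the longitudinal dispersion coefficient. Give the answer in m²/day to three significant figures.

0.139 m²/day

At the plume center C_max = M/(n_e·A·√(4πDt)), so D = M²/(4πt·(n_e·A·C_max)²).
n_e·A·C_max = 0.41 × 242 × 0.682 = 67.67 kg/m.
D = 219²/(4π × 5.98 × 67.67²) = 0.139 m²/day.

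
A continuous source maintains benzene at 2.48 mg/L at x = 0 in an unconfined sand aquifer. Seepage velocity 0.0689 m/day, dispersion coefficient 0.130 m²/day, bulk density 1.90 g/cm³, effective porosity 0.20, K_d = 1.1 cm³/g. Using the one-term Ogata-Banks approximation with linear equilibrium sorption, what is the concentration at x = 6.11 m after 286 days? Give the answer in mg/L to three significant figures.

Retardation factor R = 1 + ρ_b·K_d/n = 1 + 1.90 × 1.1/0.20 = 11.45.
Sorption retards both mechanisms: v_R = v/R = 0.006017 m/day, D_R = D/R = 0.01135 m²/day.
v_R·t = 0.006017 × 286 = 1.720862 m; 2√(D_R t) = 3.603 m; argument = (6.11 − 1.720862)/3.603 = 1.218.
C = C₀ × ½·erfc(1.218) = 2.48 × 0.04249 = 0.105 mg/L.

0.105 mg/L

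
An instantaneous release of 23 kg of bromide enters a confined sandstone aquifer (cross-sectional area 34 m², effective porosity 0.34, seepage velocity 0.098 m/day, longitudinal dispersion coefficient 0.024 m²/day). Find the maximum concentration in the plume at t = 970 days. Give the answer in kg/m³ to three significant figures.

The peak of an instantaneous 1D plume sits at x = vt; there the Gaussian factor is 1 and C_max = M/(n_e·A·√(4πDt)), where n_e·A is the pore area the mass is dissolved in.
√(4πDt) = √(4π × 0.024 × 970) = 17.10 m, so C_max = 23/(0.34 × 34 × 17.10) = 0.116 kg/m³.

0.116 kg/m³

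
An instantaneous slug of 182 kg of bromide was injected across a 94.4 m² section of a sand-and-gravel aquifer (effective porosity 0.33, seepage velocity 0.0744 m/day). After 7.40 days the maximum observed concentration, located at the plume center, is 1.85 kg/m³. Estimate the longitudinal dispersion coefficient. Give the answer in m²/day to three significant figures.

0.107 m²/day

At the plume center C_max = M/(n_e·A·√(4πDt)), so D = M²/(4πt·(n_e·A·C_max)²).
n_e·A·C_max = 0.33 × 94.4 × 1.85 = 57.63 kg/m.
D = 182²/(4π × 7.40 × 57.63²) = 0.107 m²/day.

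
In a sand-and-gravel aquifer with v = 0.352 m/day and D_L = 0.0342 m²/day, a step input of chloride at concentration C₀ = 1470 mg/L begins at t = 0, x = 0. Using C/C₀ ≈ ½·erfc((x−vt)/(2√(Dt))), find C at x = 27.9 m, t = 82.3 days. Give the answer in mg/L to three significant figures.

For a continuous step input, C/C₀ ≈ ½·erfc((x−vt)/(2√(Dt))).
vt = 0.352 × 82.3 = 28.9696 m and 2√(Dt) = 2√(0.0342 × 82.3) = 3.355 m.
Argument (x−vt)/(2√(Dt)) = (27.9 − 28.9696)/3.355 = -0.3188; ½·erfc(-0.3188) = 0.6740.
C = 1470 × 0.6740 = 991 mg/L.

991 mg/L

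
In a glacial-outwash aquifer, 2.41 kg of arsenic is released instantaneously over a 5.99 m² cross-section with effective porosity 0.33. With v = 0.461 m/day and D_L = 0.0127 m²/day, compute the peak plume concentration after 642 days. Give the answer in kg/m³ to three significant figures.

0.120 kg/m³

The peak of an instantaneous 1D plume sits at x = vt; there the Gaussian factor is 1 and C_max = M/(n_e·A·√(4πDt)), where n_e·A is the pore area the mass is dissolved in.
√(4πDt) = √(4π × 0.0127 × 642) = 10.12 m, so C_max = 2.41/(0.33 × 5.99 × 10.12) = 0.120 kg/m³.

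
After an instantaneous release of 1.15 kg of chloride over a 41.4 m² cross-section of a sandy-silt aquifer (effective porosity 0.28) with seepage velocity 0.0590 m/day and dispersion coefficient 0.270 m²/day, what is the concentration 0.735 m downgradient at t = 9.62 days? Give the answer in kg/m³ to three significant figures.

0.0173 kg/m³

For an instantaneous plane source, C(x,t) = M/(n_e·A·√(4πDt)) · exp(−(x−vt)²/(4Dt)), with n_e·A the pore (flow) area.
Plume center vt = 0.0590 × 9.62 = 0.56758 m, so the well at 0.735 m is 0.16742 m downgradient of the peak.
√(4πDt) = 5.713 m, giving peak height M/(n_e·A·√(4πDt)) = 1.15/(0.28 × 41.4 × 5.713) = 0.01737 kg/m³.
(x−vt)²/(4Dt) = (0.16742)²/(4 × 0.270 × 9.62) = 0.002698; exp(−0.002698) = 0.9973.
C = 0.01737 × 0.9973 = 0.0173 kg/m³.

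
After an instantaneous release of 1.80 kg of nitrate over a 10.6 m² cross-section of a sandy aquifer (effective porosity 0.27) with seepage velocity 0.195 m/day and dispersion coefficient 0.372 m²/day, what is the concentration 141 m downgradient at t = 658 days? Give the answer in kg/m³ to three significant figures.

For an instantaneous plane source, C(x,t) = M/(n_e·A·√(4πDt)) · exp(−(x−vt)²/(4Dt)), with n_e·A the pore (flow) area.
Plume center vt = 0.195 × 658 = 128.31 m, so the well at 141 m is 12.69 m downgradient of the peak.
√(4πDt) = 55.46 m, giving peak height M/(n_e·A·√(4πDt)) = 1.80/(0.27 × 10.6 × 55.46) = 0.01134 kg/m³.
(x−vt)²/(4Dt) = (12.69)²/(4 × 0.372 × 658) = 0.1645; exp(−0.1645) = 0.8483.
C = 0.01134 × 0.8483 = 0.00962 kg/m³.

0.00962 kg/m³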